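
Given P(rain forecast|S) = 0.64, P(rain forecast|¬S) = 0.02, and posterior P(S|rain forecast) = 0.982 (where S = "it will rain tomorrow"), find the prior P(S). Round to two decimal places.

In odds form, posterior odds = prior odds × likelihood ratio, so prior odds = posterior odds ÷ LR.
Posterior odds = 0.982/(1−0.982) = 54.5556. LR = 0.64/0.02 = 32.0000.
Prior odds = 54.5556/32.0000 = 1.7049, so P(S) = 1.7049/(1+1.7049) ≈ 0.63.

P(S) = 0.63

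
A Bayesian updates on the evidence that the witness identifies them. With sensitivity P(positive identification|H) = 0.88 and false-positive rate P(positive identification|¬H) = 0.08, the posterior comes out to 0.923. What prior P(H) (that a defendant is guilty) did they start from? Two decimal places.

Bayes' rule in odds form gives O(H|E) = O(H)·[P(E|H)/P(E|¬H)], hence O(H) = O(H|E)/LR.
Posterior odds = 0.923/(1−0.923) = 11.9870. LR = 0.88/0.08 = 11.0000.
Prior odds = 11.9870/11.0000 = 1.0897, so P(H) = 1.0897/(1+1.0897) ≈ 0.52.

P(H) = 0.52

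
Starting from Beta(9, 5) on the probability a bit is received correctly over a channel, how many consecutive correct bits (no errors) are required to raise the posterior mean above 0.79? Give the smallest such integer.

After k correct bits and 0 errors the posterior is Beta(9+k, 5), with mean (9+k)/(9+5+k).
Set (9+k)/(14+k) > 0.79 and solve: k > (0.79·14 − 9)/(1 − 0.79) = 9.810.
The smallest integer exceeding 9.810 is 10, and checking k=10: (19)/(24) = 0.7917 > 0.79.

k = 10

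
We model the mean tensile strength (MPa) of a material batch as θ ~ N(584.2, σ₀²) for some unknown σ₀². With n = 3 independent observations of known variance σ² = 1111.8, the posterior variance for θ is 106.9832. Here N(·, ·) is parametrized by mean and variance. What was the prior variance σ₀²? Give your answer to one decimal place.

σ₀² = 150.4

For the Normal–Normal model with known σ², precisions add: τ_n = τ₀ + n/σ².
So 1/σ₀² = 1/106.9832 − 3/1111.8 = 0.009347 − 0.002698 = 0.006649.
Hence σ₀² = 1/0.006649 ≈ 150.4.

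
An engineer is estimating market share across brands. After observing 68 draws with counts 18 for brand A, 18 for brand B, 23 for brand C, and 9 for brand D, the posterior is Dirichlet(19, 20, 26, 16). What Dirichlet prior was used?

Dirichlet(1, 2, 3, 7)

For a Dirichlet(α) prior with multinomial counts c, the posterior is Dirichlet(α + c) componentwise.
Subtract each count from the matching posterior parameter: 19−18=1, 20−18=2, 26−23=3, 16−9=7.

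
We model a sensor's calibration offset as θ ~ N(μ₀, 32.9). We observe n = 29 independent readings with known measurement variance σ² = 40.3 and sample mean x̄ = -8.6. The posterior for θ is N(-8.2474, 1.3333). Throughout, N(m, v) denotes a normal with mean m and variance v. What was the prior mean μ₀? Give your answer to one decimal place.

With known observation variance, the Normal–Normal posterior has precision τ_n = τ₀ + n/σ² and mean μ_n = (τ₀μ₀ + (n/σ²)x̄)/τ_n.
Here τ₀ = 1/32.9 = 0.030395 and τ_data = 29/40.3 = 0.719603, so τ_n = 0.749998.
Rearranging for μ₀: μ₀ = (μ_n·τ_n − τ_data·x̄)/τ₀ = (-8.2474·0.749998 − 0.719603·-8.6) / 0.030395 = 0.003052/0.030395 ≈ 0.1.

μ₀ = 0.1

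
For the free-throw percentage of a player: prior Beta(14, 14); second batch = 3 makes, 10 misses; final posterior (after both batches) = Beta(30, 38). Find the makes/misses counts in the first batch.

Sequential conjugate updates are equivalent to a single update on the pooled data, so total successes = posterior α − prior α and total failures = posterior β − prior β.
Total across both batches: 30−14=16 makes, 38−14=24 misses.
Subtract the second batch: 16−3=13 makes and 24−10=14 misses.

13 makes and 14 misses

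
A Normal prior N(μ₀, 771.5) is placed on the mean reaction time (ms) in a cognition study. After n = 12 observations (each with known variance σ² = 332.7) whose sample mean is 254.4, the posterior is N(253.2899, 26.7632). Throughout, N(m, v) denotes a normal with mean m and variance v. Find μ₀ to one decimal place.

μ₀ = 222.4

With known observation variance, the Normal–Normal posterior has precision τ_n = τ₀ + n/σ² and mean μ_n = (τ₀μ₀ + (n/σ²)x̄)/τ_n.
Here τ₀ = 1/771.5 = 0.001296 and τ_data = 12/332.7 = 0.036069, so τ_n = 0.037365.
Rearranging for μ₀: μ₀ = (μ_n·τ_n − τ_data·x̄)/τ₀ = (253.2899·0.037365 − 0.036069·254.4) / 0.001296 = 0.288224/0.001296 ≈ 222.4.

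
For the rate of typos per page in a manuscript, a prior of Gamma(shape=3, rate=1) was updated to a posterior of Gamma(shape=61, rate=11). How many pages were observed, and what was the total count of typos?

Gamma–Poisson conjugacy: posterior shape = α + Σxᵢ, posterior rate = β + n.
Matching: Σxᵢ = 61 − 3 = 58 and n = 11 − 1 = 10.

n = 10 pages with total 58 typos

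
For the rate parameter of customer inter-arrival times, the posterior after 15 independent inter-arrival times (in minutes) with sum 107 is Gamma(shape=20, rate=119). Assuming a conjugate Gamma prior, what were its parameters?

Gamma–exponential conjugacy: posterior shape = α + n, posterior rate = β + Σtᵢ.
So α = 20 − 15 = 5 and β = 119 − 107 = 12.

Gamma(shape=5, rate=12)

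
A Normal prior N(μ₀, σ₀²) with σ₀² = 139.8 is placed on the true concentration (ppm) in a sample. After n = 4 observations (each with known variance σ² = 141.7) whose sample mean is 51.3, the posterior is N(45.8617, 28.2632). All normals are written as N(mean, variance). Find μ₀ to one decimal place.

μ₀ = 24.4

The posterior mean is a precision-weighted average: μ_n = (τ₀μ₀ + τ_data·x̄)/(τ₀+τ_data), with τ₀=1/σ₀² and τ_data=n/σ².
Here τ₀ = 1/139.8 = 0.007153 and τ_data = 4/141.7 = 0.028229, so τ_n = 0.035382.
Rearranging for μ₀: μ₀ = (μ_n·τ_n − τ_data·x̄)/τ₀ = (45.8617·0.035382 − 0.028229·51.3) / 0.007153 = 0.174531/0.007153 ≈ 24.4.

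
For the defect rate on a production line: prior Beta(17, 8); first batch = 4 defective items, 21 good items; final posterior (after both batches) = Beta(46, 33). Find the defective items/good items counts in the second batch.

Sequential conjugate updates are equivalent to a single update on the pooled data, so total successes = posterior α − prior α and total failures = posterior β − prior β.
Total across both batches: 46−17=29 defective items, 33−8=25 good items.
Subtract the first batch: 29−4=25 defective items and 25−21=4 good items.

25 defective items and 4 good items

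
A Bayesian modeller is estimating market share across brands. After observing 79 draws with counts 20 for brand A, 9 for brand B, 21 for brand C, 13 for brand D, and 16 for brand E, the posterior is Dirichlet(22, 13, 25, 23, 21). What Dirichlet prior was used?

For a Dirichlet(α) prior with multinomial counts c, the posterior is Dirichlet(α + c) componentwise.
Subtract each count from the matching posterior parameter: 22−20=2, 13−9=4, 25−21=4, 23−13=10, 21−16=5.

Dirichlet(2, 4, 4, 10, 5)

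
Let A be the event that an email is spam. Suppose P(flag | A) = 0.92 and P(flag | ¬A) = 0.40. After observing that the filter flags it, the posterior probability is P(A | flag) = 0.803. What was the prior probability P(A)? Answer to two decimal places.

In odds form, posterior odds = prior odds × likelihood ratio, so prior odds = posterior odds ÷ LR.
Posterior odds = 0.803/(1−0.803) = 4.0761. LR = 0.92/0.40 = 2.3000.
Prior odds = 4.0761/2.3000 = 1.7722, so P(A) = 1.7722/(1+1.7722) ≈ 0.64.

P(A) = 0.64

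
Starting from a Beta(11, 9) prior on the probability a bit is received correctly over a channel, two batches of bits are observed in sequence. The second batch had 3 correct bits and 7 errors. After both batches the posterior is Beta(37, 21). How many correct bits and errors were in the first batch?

23 correct bits and 5 errors

Sequential conjugate updates are equivalent to a single update on the pooled data, so total successes = posterior α − prior α and total failures = posterior β − prior β.
Total across both batches: 37−11=26 correct bits, 21−9=12 errors.
Subtract the second batch: 26−3=23 correct bits and 12−7=5 errors.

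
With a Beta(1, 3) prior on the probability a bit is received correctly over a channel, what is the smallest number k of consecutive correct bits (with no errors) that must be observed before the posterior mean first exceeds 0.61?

k = 4

After k correct bits and 0 errors the posterior is Beta(1+k, 3), with mean (1+k)/(1+3+k).
Set (1+k)/(4+k) > 0.61 and solve: k > (0.61·4 − 1)/(1 − 0.61) = 3.692.
The smallest integer exceeding 3.692 is 4, and checking k=4: (5)/(8) = 0.6250 > 0.61.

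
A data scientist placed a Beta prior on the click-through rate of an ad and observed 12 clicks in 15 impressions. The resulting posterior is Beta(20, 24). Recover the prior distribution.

Under Beta–binomial conjugacy the posterior parameters are (a+s, b+f).
Subtract the data counts: 20−12=8, 24−3=21.

Beta(8, 21)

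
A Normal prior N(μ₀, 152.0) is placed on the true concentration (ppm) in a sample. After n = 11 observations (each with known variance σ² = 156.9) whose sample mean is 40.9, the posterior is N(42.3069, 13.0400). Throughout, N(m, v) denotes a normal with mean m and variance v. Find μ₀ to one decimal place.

The posterior mean is a precision-weighted average: μ_n = (τ₀μ₀ + τ_data·x̄)/(τ₀+τ_data), with τ₀=1/σ₀² and τ_data=n/σ².
Here τ₀ = 1/152.0 = 0.006579 and τ_data = 11/156.9 = 0.070108, so τ_n = 0.076687.
Rearranging for μ₀: μ₀ = (μ_n·τ_n − τ_data·x̄)/τ₀ = (42.3069·0.076687 − 0.070108·40.9) / 0.006579 = 0.376972/0.006579 ≈ 57.3.

μ₀ = 57.3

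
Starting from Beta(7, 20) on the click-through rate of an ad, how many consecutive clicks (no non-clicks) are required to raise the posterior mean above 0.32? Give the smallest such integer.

k = 3

After k clicks and 0 non-clicks the posterior is Beta(7+k, 20), with mean (7+k)/(7+20+k).
Set (7+k)/(27+k) > 0.32 and solve: k > (0.32·27 − 7)/(1 − 0.32) = 2.412.
The smallest integer exceeding 2.412 is 3.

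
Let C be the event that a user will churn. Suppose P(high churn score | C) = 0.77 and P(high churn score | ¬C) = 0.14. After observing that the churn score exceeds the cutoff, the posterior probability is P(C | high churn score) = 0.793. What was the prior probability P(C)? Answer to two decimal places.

P(C) = 0.41

In odds form, posterior odds = prior odds × likelihood ratio, so prior odds = posterior odds ÷ LR.
Posterior odds = 0.793/(1−0.793) = 3.8309. LR = 0.77/0.14 = 5.5000.
Prior odds = 3.8309/5.5000 = 0.6965, so P(C) = 0.6965/(1+0.6965) ≈ 0.41.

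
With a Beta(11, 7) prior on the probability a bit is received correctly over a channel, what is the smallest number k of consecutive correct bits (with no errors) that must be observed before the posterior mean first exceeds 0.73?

k = 8

After k correct bits and 0 errors the posterior is Beta(11+k, 7), with mean (11+k)/(11+7+k).
Set (11+k)/(18+k) > 0.73 and solve: k > (0.73·18 − 11)/(1 − 0.73) = 7.926.
The smallest integer exceeding 7.926 is 8.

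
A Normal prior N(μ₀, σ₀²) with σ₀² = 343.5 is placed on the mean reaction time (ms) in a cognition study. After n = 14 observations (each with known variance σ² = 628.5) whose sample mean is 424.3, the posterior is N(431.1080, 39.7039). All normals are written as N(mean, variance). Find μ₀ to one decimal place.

μ₀ = 483.2

With known observation variance, the Normal–Normal posterior has precision τ_n = τ₀ + n/σ² and mean μ_n = (τ₀μ₀ + (n/σ²)x̄)/τ_n.
Here τ₀ = 1/343.5 = 0.002911 and τ_data = 14/628.5 = 0.022275, so τ_n = 0.025186.
Rearranging for μ₀: μ₀ = (μ_n·τ_n − τ_data·x̄)/τ₀ = (431.1080·0.025186 − 0.022275·424.3) / 0.002911 = 1.406604/0.002911 ≈ 483.2.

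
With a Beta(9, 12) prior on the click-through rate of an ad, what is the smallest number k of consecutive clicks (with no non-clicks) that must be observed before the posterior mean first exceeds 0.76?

k = 30

After k clicks and 0 non-clicks the posterior is Beta(9+k, 12), with mean (9+k)/(9+12+k).
Set (9+k)/(21+k) > 0.76 and solve: k > (0.76·21 − 9)/(1 − 0.76) = 29.000.
The smallest integer exceeding 29.000 is 30.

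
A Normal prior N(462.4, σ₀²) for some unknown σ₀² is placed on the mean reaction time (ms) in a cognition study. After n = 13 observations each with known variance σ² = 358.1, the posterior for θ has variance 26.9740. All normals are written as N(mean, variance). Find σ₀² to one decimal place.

σ₀² = 1298.7

For the Normal–Normal model with known σ², precisions add: τ_n = τ₀ + n/σ².
So 1/σ₀² = 1/26.9740 − 13/358.1 = 0.037073 − 0.036303 = 0.000770.
Hence σ₀² = 1/0.000770 ≈ 1298.7.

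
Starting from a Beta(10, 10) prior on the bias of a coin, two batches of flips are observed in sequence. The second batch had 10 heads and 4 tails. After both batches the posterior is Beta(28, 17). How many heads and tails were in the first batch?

8 heads and 3 tails

Because Beta–binomial updating is additive in the counts, the combined data contributed (α_post−α_prior, β_post−β_prior) successes and failures.
Total across both batches: 28−10=18 heads, 17−10=7 tails.
Subtract the second batch: 18−10=8 heads and 7−4=3 tails.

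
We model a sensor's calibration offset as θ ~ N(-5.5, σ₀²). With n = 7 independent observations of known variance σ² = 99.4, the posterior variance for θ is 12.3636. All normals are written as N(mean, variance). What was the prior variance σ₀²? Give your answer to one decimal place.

σ₀² = 95.6

Posterior precision equals prior precision plus data precision: 1/σ_n² = 1/σ₀² + n/σ².
So 1/σ₀² = 1/12.3636 − 7/99.4 = 0.080883 − 0.070423 = 0.010460.
Hence σ₀² = 1/0.010460 ≈ 95.6.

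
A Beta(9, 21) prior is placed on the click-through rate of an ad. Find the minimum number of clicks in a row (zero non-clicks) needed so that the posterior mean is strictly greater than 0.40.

k = 6

After k clicks and 0 non-clicks the posterior is Beta(9+k, 21), with mean (9+k)/(9+21+k).
Set (9+k)/(30+k) > 0.40 and solve: k > (0.40·30 − 9)/(1 − 0.40) = 5.000.
The smallest integer exceeding 5.000 is 6, and checking k=6: (15)/(36) = 0.4167 > 0.40.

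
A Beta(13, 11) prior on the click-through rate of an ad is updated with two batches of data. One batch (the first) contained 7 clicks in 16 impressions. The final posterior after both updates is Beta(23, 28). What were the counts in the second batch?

3 clicks and 8 non-clicks

Because Beta–binomial updating is additive in the counts, the combined data contributed (α_post−α_prior, β_post−β_prior) successes and failures.
Total across both batches: 23−13=10 clicks, 28−11=17 non-clicks.
Subtract the first batch: 10−7=3 clicks and 17−9=8 non-clicks.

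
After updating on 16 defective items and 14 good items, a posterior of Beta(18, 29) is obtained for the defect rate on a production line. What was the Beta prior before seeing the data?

Beta(2, 15)

A Beta(a, b) prior with s successes and f failures in binomial data gives a Beta(a+s, b+f) posterior.
So a = 18 − 16 = 2 and b = 29 − 14 = 15.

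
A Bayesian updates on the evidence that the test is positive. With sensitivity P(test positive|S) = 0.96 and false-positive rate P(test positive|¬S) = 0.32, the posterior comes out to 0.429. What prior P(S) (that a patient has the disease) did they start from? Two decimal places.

Bayes' rule in odds form gives O(S|E) = O(S)·[P(E|S)/P(E|¬S)], hence O(S) = O(S|E)/LR.
Posterior odds = 0.429/(1−0.429) = 0.7513. LR = 0.96/0.32 = 3.0000.
Prior odds = 0.7513/3.0000 = 0.2504, so P(S) = 0.2504/(1+0.2504) ≈ 0.20.

P(S) = 0.20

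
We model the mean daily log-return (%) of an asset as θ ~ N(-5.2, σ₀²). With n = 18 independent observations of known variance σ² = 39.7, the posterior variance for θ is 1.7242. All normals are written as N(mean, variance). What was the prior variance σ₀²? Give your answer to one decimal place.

For the Normal–Normal model with known σ², precisions add: τ_n = τ₀ + n/σ².
So 1/σ₀² = 1/1.7242 − 18/39.7 = 0.579979 − 0.453401 = 0.126578.
Hence σ₀² = 1/0.126578 ≈ 7.9.

σ₀² = 7.9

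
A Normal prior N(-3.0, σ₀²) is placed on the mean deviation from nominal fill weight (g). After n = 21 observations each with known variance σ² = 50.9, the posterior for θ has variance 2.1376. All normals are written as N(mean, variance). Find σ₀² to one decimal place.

σ₀² = 18.1

For the Normal–Normal model with known σ², precisions add: τ_n = τ₀ + n/σ².
So 1/σ₀² = 1/2.1376 − 21/50.9 = 0.467814 − 0.412574 = 0.055240.
Hence σ₀² = 1/0.055240 ≈ 18.1.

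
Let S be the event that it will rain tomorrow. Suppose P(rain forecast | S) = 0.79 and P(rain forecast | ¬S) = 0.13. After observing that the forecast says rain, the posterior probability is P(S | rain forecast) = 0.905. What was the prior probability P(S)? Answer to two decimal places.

Bayes' rule in odds form gives O(S|E) = O(S)·[P(E|S)/P(E|¬S)], hence O(S) = O(S|E)/LR.
Posterior odds = 0.905/(1−0.905) = 9.5263. LR = 0.79/0.13 = 6.0769.
Prior odds = 9.5263/6.0769 = 1.5676, so P(S) = 1.5676/(1+1.5676) ≈ 0.61.

P(S) = 0.61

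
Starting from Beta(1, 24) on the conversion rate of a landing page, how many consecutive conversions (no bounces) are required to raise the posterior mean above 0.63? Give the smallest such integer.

k = 40

After k conversions and 0 bounces the posterior is Beta(1+k, 24), with mean (1+k)/(1+24+k).
Set (1+k)/(25+k) > 0.63 and solve: k > (0.63·25 − 1)/(1 − 0.63) = 39.865.
The smallest integer exceeding 39.865 is 40.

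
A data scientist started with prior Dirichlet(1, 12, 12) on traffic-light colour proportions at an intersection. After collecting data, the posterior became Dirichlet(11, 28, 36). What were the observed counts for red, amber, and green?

For a Dirichlet(α) prior with multinomial counts c, the posterior is Dirichlet(α + c) componentwise.
Counts are posterior − prior componentwise: 11−1=10, 28−12=16, 36−12=24.

counts (10, 16, 24)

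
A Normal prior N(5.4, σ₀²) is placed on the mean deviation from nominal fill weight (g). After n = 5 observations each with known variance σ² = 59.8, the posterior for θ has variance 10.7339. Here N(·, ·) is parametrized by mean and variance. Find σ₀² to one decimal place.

For the Normal–Normal model with known σ², precisions add: τ_n = τ₀ + n/σ².
So 1/σ₀² = 1/10.7339 − 5/59.8 = 0.093163 − 0.083612 = 0.009551.
Hence σ₀² = 1/0.009551 ≈ 104.7.

σ₀² = 104.7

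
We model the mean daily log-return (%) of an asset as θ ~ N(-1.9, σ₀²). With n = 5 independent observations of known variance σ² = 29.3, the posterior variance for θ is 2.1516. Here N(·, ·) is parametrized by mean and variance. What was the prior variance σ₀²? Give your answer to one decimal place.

σ₀² = 3.4

For the Normal–Normal model with known σ², precisions add: τ_n = τ₀ + n/σ².
So 1/σ₀² = 1/2.1516 − 5/29.3 = 0.464770 − 0.170648 = 0.294122.
Hence σ₀² = 1/0.294122 ≈ 3.4.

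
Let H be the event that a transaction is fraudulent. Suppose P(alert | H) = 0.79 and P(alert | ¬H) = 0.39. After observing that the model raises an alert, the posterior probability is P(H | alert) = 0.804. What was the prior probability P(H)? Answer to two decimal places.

P(H) = 0.67

Bayes' rule in odds form gives O(H|E) = O(H)·[P(E|H)/P(E|¬H)], hence O(H) = O(H|E)/LR.
Posterior odds = 0.804/(1−0.804) = 4.1020. LR = 0.79/0.39 = 2.0256.
Prior odds = 4.1020/2.0256 = 2.0251, so P(H) = 2.0251/(1+2.0251) ≈ 0.67.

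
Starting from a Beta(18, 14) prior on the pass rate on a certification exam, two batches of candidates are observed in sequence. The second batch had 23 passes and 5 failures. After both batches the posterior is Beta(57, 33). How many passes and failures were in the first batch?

16 passes and 14 failures

Because Beta–binomial updating is additive in the counts, the combined data contributed (α_post−α_prior, β_post−β_prior) successes and failures.
Total across both batches: 57−18=39 passes, 33−14=19 failures.
Subtract the second batch: 39−23=16 passes and 19−5=14 failures.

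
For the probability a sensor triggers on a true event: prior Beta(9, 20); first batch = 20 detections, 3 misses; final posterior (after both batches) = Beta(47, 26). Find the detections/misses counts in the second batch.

18 detections and 3 misses

Sequential conjugate updates are equivalent to a single update on the pooled data, so total successes = posterior α − prior α and total failures = posterior β − prior β.
Total across both batches: 47−9=38 detections, 26−20=6 misses.
Subtract the first batch: 38−20=18 detections and 6−3=3 misses.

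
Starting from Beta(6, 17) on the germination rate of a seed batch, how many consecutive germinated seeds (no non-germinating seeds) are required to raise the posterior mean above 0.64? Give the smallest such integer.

After k germinated seeds and 0 non-germinating seeds the posterior is Beta(6+k, 17), with mean (6+k)/(6+17+k).
Set (6+k)/(23+k) > 0.64 and solve: k > (0.64·23 − 6)/(1 − 0.64) = 24.222.
The smallest integer exceeding 24.222 is 25.

k = 25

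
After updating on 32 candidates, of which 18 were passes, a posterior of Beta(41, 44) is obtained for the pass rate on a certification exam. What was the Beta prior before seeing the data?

Beta is conjugate to the binomial likelihood: posterior = Beta(α+s, β+f).
So α = 41 − 18 = 23 and β = 44 − 14 = 30.

Beta(23, 30)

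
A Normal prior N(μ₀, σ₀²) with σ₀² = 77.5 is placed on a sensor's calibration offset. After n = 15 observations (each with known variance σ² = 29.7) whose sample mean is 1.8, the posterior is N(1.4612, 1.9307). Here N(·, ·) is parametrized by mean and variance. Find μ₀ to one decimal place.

μ₀ = -11.8

The posterior mean is a precision-weighted average: μ_n = (τ₀μ₀ + τ_data·x̄)/(τ₀+τ_data), with τ₀=1/σ₀² and τ_data=n/σ².
Here τ₀ = 1/77.5 = 0.012903 and τ_data = 15/29.7 = 0.505051, so τ_n = 0.517954.
Rearranging for μ₀: μ₀ = (μ_n·τ_n − τ_data·x̄)/τ₀ = (1.4612·0.517954 − 0.505051·1.8) / 0.012903 = -0.152257/0.012903 ≈ -11.8.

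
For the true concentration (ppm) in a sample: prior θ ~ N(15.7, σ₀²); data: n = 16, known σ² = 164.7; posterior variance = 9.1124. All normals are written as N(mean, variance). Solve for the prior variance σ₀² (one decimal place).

σ₀² = 79.4

Posterior precision equals prior precision plus data precision: 1/σ_n² = 1/σ₀² + n/σ².
So 1/σ₀² = 1/9.1124 − 16/164.7 = 0.109741 − 0.097146 = 0.012595.
Hence σ₀² = 1/0.012595 ≈ 79.4.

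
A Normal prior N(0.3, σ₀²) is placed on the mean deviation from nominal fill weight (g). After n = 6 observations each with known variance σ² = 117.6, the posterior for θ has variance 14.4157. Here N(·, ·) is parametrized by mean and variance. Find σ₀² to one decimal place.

σ₀² = 54.5

For the Normal–Normal model with known σ², precisions add: τ_n = τ₀ + n/σ².
So 1/σ₀² = 1/14.4157 − 6/117.6 = 0.069369 − 0.051020 = 0.018349.
Hence σ₀² = 1/0.018349 ≈ 54.5.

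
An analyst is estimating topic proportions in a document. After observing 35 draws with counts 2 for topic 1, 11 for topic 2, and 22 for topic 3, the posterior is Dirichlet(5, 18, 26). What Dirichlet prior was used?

Dirichlet(3, 7, 4)

For a Dirichlet(α) prior with multinomial counts c, the posterior is Dirichlet(α + c) componentwise.
Subtract each count from the matching posterior parameter: 5−2=3, 18−11=7, 26−22=4.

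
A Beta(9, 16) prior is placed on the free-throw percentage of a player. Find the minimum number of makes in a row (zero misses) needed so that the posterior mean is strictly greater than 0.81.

k = 60

After k makes and 0 misses the posterior is Beta(9+k, 16), with mean (9+k)/(9+16+k).
Set (9+k)/(25+k) > 0.81 and solve: k > (0.81·25 − 9)/(1 − 0.81) = 59.211.
The smallest integer exceeding 59.211 is 60, and checking k=60: (69)/(85) = 0.8118 > 0.81.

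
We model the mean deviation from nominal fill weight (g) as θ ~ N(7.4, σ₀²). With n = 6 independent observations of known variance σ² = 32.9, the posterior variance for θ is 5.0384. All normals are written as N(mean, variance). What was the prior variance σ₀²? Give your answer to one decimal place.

σ₀² = 62.1

Posterior precision equals prior precision plus data precision: 1/σ_n² = 1/σ₀² + n/σ².
So 1/σ₀² = 1/5.0384 − 6/32.9 = 0.198476 − 0.182371 = 0.016105.
Hence σ₀² = 1/0.016105 ≈ 62.1.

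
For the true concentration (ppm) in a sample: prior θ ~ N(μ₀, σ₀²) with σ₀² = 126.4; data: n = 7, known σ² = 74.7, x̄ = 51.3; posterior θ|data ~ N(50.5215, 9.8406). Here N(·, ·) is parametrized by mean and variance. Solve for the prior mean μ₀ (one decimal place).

μ₀ = 41.3

With known observation variance, the Normal–Normal posterior has precision τ_n = τ₀ + n/σ² and mean μ_n = (τ₀μ₀ + (n/σ²)x̄)/τ_n.
Here τ₀ = 1/126.4 = 0.007911 and τ_data = 7/74.7 = 0.093708, so τ_n = 0.101619.
Rearranging for μ₀: μ₀ = (μ_n·τ_n − τ_data·x̄)/τ₀ = (50.5215·0.101619 − 0.093708·51.3) / 0.007911 = 0.326724/0.007911 ≈ 41.3.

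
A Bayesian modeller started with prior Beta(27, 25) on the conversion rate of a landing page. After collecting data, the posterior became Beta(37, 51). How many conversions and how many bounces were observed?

Under Beta–binomial conjugacy the posterior parameters are (α+s, β+f).
So s = 37 − 27 = 10 and f = 51 − 25 = 26.

10 conversions and 26 bounces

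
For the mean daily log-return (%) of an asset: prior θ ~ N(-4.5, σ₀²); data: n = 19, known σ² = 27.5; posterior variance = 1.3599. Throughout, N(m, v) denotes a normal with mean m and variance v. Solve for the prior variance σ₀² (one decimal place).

For the Normal–Normal model with known σ², precisions add: τ_n = τ₀ + n/σ².
So 1/σ₀² = 1/1.3599 − 19/27.5 = 0.735348 − 0.690909 = 0.044439.
Hence σ₀² = 1/0.044439 ≈ 22.5.

σ₀² = 22.5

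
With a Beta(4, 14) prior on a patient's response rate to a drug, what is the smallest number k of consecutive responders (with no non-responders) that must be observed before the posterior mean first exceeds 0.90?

After k responders and 0 non-responders the posterior is Beta(4+k, 14), with mean (4+k)/(4+14+k).
Set (4+k)/(18+k) > 0.90 and solve: k > (0.90·18 − 4)/(1 − 0.90) = 122.000.
The smallest integer exceeding 122.000 is 123, and checking k=123: (127)/(141) = 0.9007 > 0.90.

k = 123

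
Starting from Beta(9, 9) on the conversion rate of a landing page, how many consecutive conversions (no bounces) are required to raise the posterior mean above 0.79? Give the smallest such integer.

After k conversions and 0 bounces the posterior is Beta(9+k, 9), with mean (9+k)/(9+9+k).
Set (9+k)/(18+k) > 0.79 and solve: k > (0.79·18 − 9)/(1 − 0.79) = 24.857.
The smallest integer exceeding 24.857 is 25, and checking k=25: (34)/(43) = 0.7907 > 0.79.

k = 25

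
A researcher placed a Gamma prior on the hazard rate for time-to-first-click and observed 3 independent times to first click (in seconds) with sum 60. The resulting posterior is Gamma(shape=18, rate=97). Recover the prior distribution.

Gamma(shape=15, rate=37)

Gamma–exponential conjugacy: posterior shape = α + n, posterior rate = β + Σtᵢ.
So α = 18 − 3 = 15 and β = 97 − 60 = 37.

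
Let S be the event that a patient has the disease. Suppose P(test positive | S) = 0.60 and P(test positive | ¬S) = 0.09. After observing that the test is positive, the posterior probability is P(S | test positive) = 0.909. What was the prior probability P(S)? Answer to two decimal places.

Bayes' rule in odds form gives O(S|E) = O(S)·[P(E|S)/P(E|¬S)], hence O(S) = O(S|E)/LR.
Posterior odds = 0.909/(1−0.909) = 9.9890. LR = 0.60/0.09 = 6.6667.
Prior odds = 9.9890/6.6667 = 1.4983, so P(S) = 1.4983/(1+1.4983) ≈ 0.60.

P(S) = 0.60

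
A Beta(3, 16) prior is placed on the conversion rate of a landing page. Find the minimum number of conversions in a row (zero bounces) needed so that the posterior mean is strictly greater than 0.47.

After k conversions and 0 bounces the posterior is Beta(3+k, 16), with mean (3+k)/(3+16+k).
Set (3+k)/(19+k) > 0.47 and solve: k > (0.47·19 − 3)/(1 − 0.47) = 11.189.
The smallest integer exceeding 11.189 is 12.

k = 12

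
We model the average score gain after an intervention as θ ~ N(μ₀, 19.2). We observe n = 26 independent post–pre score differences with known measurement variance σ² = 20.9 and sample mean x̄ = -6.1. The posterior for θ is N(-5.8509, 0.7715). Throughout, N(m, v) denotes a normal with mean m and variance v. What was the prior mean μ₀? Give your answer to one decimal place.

μ₀ = 0.1

With known observation variance, the Normal–Normal posterior has precision τ_n = τ₀ + n/σ² and mean μ_n = (τ₀μ₀ + (n/σ²)x̄)/τ_n.
Here τ₀ = 1/19.2 = 0.052083 and τ_data = 26/20.9 = 1.244019, so τ_n = 1.296102.
Rearranging for μ₀: μ₀ = (μ_n·τ_n − τ_data·x̄)/τ₀ = (-5.8509·1.296102 − 1.244019·-6.1) / 0.052083 = 0.005153/0.052083 ≈ 0.1.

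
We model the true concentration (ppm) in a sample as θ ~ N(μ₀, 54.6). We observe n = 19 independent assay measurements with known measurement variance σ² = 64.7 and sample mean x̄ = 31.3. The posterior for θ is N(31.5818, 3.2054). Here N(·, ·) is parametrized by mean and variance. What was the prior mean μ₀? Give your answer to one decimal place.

μ₀ = 36.1

The posterior mean is a precision-weighted average: μ_n = (τ₀μ₀ + τ_data·x̄)/(τ₀+τ_data), with τ₀=1/σ₀² and τ_data=n/σ².
Here τ₀ = 1/54.6 = 0.018315 and τ_data = 19/64.7 = 0.293663, so τ_n = 0.311978.
Rearranging for μ₀: μ₀ = (μ_n·τ_n − τ_data·x̄)/τ₀ = (31.5818·0.311978 − 0.293663·31.3) / 0.018315 = 0.661175/0.018315 ≈ 36.1.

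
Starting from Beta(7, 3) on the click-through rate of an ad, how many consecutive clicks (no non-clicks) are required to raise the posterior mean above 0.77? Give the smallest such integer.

k = 4

After k clicks and 0 non-clicks the posterior is Beta(7+k, 3), with mean (7+k)/(7+3+k).
Set (7+k)/(10+k) > 0.77 and solve: k > (0.77·10 − 7)/(1 − 0.77) = 3.043.
The smallest integer exceeding 3.043 is 4.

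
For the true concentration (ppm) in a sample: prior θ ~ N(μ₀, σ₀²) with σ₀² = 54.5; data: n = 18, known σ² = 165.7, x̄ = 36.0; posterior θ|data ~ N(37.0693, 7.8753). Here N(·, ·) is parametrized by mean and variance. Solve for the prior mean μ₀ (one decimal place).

With known observation variance, the Normal–Normal posterior has precision τ_n = τ₀ + n/σ² and mean μ_n = (τ₀μ₀ + (n/σ²)x̄)/τ_n.
Here τ₀ = 1/54.5 = 0.018349 and τ_data = 18/165.7 = 0.108630, so τ_n = 0.126979.
Rearranging for μ₀: μ₀ = (μ_n·τ_n − τ_data·x̄)/τ₀ = (37.0693·0.126979 − 0.108630·36.0) / 0.018349 = 0.796343/0.018349 ≈ 43.4.

μ₀ = 43.4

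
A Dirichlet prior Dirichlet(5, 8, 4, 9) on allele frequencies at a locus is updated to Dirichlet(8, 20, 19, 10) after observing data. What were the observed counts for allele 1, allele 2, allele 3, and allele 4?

For a Dirichlet(α) prior with multinomial counts c, the posterior is Dirichlet(α + c) componentwise.
Counts are posterior − prior componentwise: 8−5=3, 20−8=12, 19−4=15, 10−9=1.

counts (3, 12, 15, 1)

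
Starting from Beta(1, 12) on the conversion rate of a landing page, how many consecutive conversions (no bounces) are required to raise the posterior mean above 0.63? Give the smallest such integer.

k = 20

After k conversions and 0 bounces the posterior is Beta(1+k, 12), with mean (1+k)/(1+12+k).
Set (1+k)/(13+k) > 0.63 and solve: k > (0.63·13 − 1)/(1 − 0.63) = 19.432.
The smallest integer exceeding 19.432 is 20.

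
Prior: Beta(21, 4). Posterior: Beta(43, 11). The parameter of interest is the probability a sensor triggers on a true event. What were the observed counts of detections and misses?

22 detections and 7 misses

A Beta(α, β) prior with s successes and f failures in binomial data gives a Beta(α+s, β+f) posterior.
Match parameters: s=43−21=22, f=11−4=7.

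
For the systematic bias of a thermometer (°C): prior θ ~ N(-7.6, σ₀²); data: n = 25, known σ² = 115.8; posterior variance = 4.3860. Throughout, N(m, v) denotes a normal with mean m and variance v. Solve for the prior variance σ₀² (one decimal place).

σ₀² = 82.6

For the Normal–Normal model with known σ², precisions add: τ_n = τ₀ + n/σ².
So 1/σ₀² = 1/4.3860 − 25/115.8 = 0.227998 − 0.215889 = 0.012109.
Hence σ₀² = 1/0.012109 ≈ 82.6.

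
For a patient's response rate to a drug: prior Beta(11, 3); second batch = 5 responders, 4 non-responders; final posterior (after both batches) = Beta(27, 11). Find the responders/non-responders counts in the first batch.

Sequential conjugate updates are equivalent to a single update on the pooled data, so total successes = posterior α − prior α and total failures = posterior β − prior β.
Total across both batches: 27−11=16 responders, 11−3=8 non-responders.
Subtract the second batch: 16−5=11 responders and 8−4=4 non-responders.

11 responders and 4 non-responders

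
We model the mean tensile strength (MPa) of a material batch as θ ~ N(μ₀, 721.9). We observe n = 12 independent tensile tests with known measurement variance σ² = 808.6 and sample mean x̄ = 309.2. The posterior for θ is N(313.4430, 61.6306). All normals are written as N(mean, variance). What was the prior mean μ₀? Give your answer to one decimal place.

μ₀ = 358.9

The posterior mean is a precision-weighted average: μ_n = (τ₀μ₀ + τ_data·x̄)/(τ₀+τ_data), with τ₀=1/σ₀² and τ_data=n/σ².
Here τ₀ = 1/721.9 = 0.001385 and τ_data = 12/808.6 = 0.014840, so τ_n = 0.016225.
Rearranging for μ₀: μ₀ = (μ_n·τ_n − τ_data·x̄)/τ₀ = (313.4430·0.016225 − 0.014840·309.2) / 0.001385 = 0.497085/0.001385 ≈ 358.9.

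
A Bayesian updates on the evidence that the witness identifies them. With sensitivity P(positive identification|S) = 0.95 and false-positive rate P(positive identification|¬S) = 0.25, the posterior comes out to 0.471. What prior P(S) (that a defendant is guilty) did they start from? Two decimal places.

P(S) = 0.19

In odds form, posterior odds = prior odds × likelihood ratio, so prior odds = posterior odds ÷ LR.
Posterior odds = 0.471/(1−0.471) = 0.8904. LR = 0.95/0.25 = 3.8000.
Prior odds = 0.8904/3.8000 = 0.2343, so P(S) = 0.2343/(1+0.2343) ≈ 0.19.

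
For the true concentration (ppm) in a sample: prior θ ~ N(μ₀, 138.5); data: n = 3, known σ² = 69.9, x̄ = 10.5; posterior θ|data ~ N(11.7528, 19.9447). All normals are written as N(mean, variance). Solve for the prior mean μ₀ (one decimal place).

The posterior mean is a precision-weighted average: μ_n = (τ₀μ₀ + τ_data·x̄)/(τ₀+τ_data), with τ₀=1/σ₀² and τ_data=n/σ².
Here τ₀ = 1/138.5 = 0.007220 and τ_data = 3/69.9 = 0.042918, so τ_n = 0.050138.
Rearranging for μ₀: μ₀ = (μ_n·τ_n − τ_data·x̄)/τ₀ = (11.7528·0.050138 − 0.042918·10.5) / 0.007220 = 0.138623/0.007220 ≈ 19.2.

μ₀ = 19.2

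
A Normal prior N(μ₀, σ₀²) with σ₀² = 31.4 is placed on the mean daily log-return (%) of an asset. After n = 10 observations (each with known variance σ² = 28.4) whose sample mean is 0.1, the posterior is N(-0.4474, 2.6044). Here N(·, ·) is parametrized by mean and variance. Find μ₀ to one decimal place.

With known observation variance, the Normal–Normal posterior has precision τ_n = τ₀ + n/σ² and mean μ_n = (τ₀μ₀ + (n/σ²)x̄)/τ_n.
Here τ₀ = 1/31.4 = 0.031847 and τ_data = 10/28.4 = 0.352113, so τ_n = 0.383960.
Rearranging for μ₀: μ₀ = (μ_n·τ_n − τ_data·x̄)/τ₀ = (-0.4474·0.383960 − 0.352113·0.1) / 0.031847 = -0.206995/0.031847 ≈ -6.5.

μ₀ = -6.5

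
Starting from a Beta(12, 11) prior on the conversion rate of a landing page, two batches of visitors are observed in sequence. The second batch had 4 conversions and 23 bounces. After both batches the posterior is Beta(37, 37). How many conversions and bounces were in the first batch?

Sequential conjugate updates are equivalent to a single update on the pooled data, so total successes = posterior α − prior α and total failures = posterior β − prior β.
Total across both batches: 37−12=25 conversions, 37−11=26 bounces.
Subtract the second batch: 25−4=21 conversions and 26−23=3 bounces.

21 conversions and 3 bounces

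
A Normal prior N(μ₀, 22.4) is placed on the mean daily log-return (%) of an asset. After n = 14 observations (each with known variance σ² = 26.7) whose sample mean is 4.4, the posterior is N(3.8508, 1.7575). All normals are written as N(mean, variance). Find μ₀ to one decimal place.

With known observation variance, the Normal–Normal posterior has precision τ_n = τ₀ + n/σ² and mean μ_n = (τ₀μ₀ + (n/σ²)x̄)/τ_n.
Here τ₀ = 1/22.4 = 0.044643 and τ_data = 14/26.7 = 0.524345, so τ_n = 0.568988.
Rearranging for μ₀: μ₀ = (μ_n·τ_n − τ_data·x̄)/τ₀ = (3.8508·0.568988 − 0.524345·4.4) / 0.044643 = -0.116059/0.044643 ≈ -2.6.

μ₀ = -2.6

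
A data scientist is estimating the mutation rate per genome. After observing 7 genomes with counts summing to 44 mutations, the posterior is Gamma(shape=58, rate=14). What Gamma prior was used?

Gamma(shape=14, rate=7)

A Gamma(α, β) prior (rate parametrization) on a Poisson rate with n observations summing to S gives posterior Gamma(α+S, β+n).
So α = 58 − 44 = 14 and β = 14 − 7 = 7.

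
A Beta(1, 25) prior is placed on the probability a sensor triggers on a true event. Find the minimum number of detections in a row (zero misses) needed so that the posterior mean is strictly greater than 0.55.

After k detections and 0 misses the posterior is Beta(1+k, 25), with mean (1+k)/(1+25+k).
Set (1+k)/(26+k) > 0.55 and solve: k > (0.55·26 − 1)/(1 − 0.55) = 29.556.
The smallest integer exceeding 29.556 is 30, and checking k=30: (31)/(56) = 0.5536 > 0.55.

k = 30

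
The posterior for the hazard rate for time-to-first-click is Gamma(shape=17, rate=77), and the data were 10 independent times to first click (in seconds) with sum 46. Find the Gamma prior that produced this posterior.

Gamma–exponential conjugacy: posterior shape = α + n, posterior rate = β + Σtᵢ.
So α = 17 − 10 = 7 and β = 77 − 46 = 31.

Gamma(shape=7, rate=31)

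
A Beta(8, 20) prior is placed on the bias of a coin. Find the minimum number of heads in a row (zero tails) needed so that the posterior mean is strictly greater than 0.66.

After k heads and 0 tails the posterior is Beta(8+k, 20), with mean (8+k)/(8+20+k).
Set (8+k)/(28+k) > 0.66 and solve: k > (0.66·28 − 8)/(1 − 0.66) = 30.824.
The smallest integer exceeding 30.824 is 31.

k = 31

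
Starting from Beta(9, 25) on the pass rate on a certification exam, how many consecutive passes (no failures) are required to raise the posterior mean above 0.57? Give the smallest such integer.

After k passes and 0 failures the posterior is Beta(9+k, 25), with mean (9+k)/(9+25+k).
Set (9+k)/(34+k) > 0.57 and solve: k > (0.57·34 − 9)/(1 − 0.57) = 24.140.
The smallest integer exceeding 24.140 is 25.

k = 25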